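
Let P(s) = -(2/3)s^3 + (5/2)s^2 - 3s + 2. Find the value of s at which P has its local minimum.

P'(s) = -2s^2 + 5s - 3 = 0 at s = 1, 3/2.
Since P''(s) = -4s + 5, we get P''(1) = 1 > 0 ⇒ local minimum; P''(3/2) = -1 < 0 ⇒ local maximum.
The local minimum is P(1) = 5/6.

1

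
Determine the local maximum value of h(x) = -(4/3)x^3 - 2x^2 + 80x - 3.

h'(x) = -4x^2 - 4x + 80. Setting h'(x) = 0 gives x ∈ {-5, 4}.
Since h''(x) = -8x - 4, we get h''(-5) = 36 > 0 ⇒ local minimum; h''(4) = -36 < 0 ⇒ local maximum.
The local maximum is h(4) = 599/3.

599/3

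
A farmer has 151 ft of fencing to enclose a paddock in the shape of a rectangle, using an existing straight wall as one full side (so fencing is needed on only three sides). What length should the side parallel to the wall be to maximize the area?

151/2

Let the sides perpendicular to the wall have length x and the parallel side y, so 2x + y = 151 and the area is A = xy = x(151 − 2x).
A'(x) = 151 − 4x = 0 gives x = 151/4, and A''(x) = −4 < 0 confirms a maximum.
Then y = 151 − 2·151/4 = 151/2 and A = 22801/8.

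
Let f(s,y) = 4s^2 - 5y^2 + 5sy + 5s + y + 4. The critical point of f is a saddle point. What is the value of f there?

274/105

∂f/∂s = 8s + 5y + 5 = 0 and ∂f/∂y = 5s - 10y + 1 = 0, so (s, y) = (-11/21, -17/105).
The Hessian has f_{ss} = 8, f_{yy} = -10, f_{sy} = 5, giving D = -105 < 0, so the point is a saddle point.
f(-11/21, -17/105) = 274/105.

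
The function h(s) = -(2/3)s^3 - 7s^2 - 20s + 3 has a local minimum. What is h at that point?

34/3

h'(s) = -2s^2 - 14s - 20 = 0 at s = -5, -2.
Since h''(s) = -4s - 14, we get h''(-5) = 6 > 0 ⇒ local minimum; h''(-2) = -6 < 0 ⇒ local maximum.
Thus h has its local minimum at s = -5, with value 34/3.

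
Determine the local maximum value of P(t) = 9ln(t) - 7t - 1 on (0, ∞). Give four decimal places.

P'(t) = 9/t − 7 = 0 gives t = 9/7.
P''(t) = -9/t², which is negative for t > 0, so this is a local maximum.
P(9/7) = 9·ln(9/7) - 9 - 1 ≈ -7.7382.

-7.7382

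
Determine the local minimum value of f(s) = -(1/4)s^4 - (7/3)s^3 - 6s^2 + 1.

-41/4

f'(s) = -s^3 - 7s^2 - 12s = 0 at s = -4, -3, 0.
Second-derivative test with f''(s) = -3s^2 - 14s - 12: f''(-4) = -4 < 0 ⇒ local maximum; f''(-3) = 3 > 0 ⇒ local minimum; f''(0) = -12 < 0 ⇒ local maximum.
The local minimum is f(-3) = -41/4.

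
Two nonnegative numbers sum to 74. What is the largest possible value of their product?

1369

With x + y = 74, the product is P(x) = x(74 − x).
P'(x) = 74 − 2x = 0 gives x = 37; P'' = −2 < 0, so this is the maximum.
P = 37·37 = 1369.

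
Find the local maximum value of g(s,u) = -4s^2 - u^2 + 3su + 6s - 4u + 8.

∂g/∂s = -8s + 3u + 6 = 0 and ∂g/∂u = 3s - 2u - 4 = 0, so (s, u) = (0, -2).
The Hessian has g_{ss} = -8, g_{uu} = -2, g_{su} = 3, giving D = 7 > 0 with g_{ss} < 0, so the point is a local maximum.
g(0, -2) = 12.

12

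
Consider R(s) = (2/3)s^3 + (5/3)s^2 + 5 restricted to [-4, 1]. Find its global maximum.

22/3

The derivative is 2s^2 + (10/3)s, which vanishes at s = -5/3 and s = 0.
Evaluating at the critical points and endpoints: R(-4) = -11, R(-5/3) = 530/81, R(0) = 5, R(1) = 22/3.
So the maximum is R(1) = 22/3.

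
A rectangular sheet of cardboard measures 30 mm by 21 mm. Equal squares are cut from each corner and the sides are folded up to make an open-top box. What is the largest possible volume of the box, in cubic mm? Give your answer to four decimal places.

1144.1674

With cut size x, the volume is V(x) = x(30 − 2x)(21 − 2x) for 0 < x < 10.5.
V'(x) = 12x^2 − 204x + 630. Setting V'(x) = 0 gives x ≈ 4.0559 (the root in (0, 10.5)).
V''(x) = 24x − 204 is negative there, so this is the maximum; V ≈ 1144.1674.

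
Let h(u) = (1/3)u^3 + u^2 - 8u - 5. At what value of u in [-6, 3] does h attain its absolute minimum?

2

h'(u) = u^2 + 2u - 8, which vanishes at u = -4 and u = 2.
Compare values at every candidate in [-6, 3]: h(-6) = 7,  h(-4) = 65/3,  h(2) = -43/3,  h(3) = -11.
So the minimum is h(2) = -43/3.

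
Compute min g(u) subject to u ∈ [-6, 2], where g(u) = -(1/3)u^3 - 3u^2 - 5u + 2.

The derivative is -u^2 - 6u - 5, which vanishes at u = -5 and u = -1.
Candidates: g(-6) = -4,  g(-5) = -19/3,  g(-1) = 13/3,  g(2) = -68/3.
So the minimum is g(2) = -68/3.

-68/3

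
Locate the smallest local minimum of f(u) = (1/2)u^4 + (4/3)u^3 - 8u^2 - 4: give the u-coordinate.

f'(u) = 2u^3 + 4u^2 - 16u. Setting f'(u) = 0 gives u ∈ {-4, 0, 2}.
f''(u) = 6u^2 + 8u - 16. f''(-4) = 48 > 0 ⇒ local minimum; f''(0) = -16 < 0 ⇒ local maximum; f''(2) = 24 > 0 ⇒ local minimum.
The smallest local minimum is f(-4) = -268/3.

-4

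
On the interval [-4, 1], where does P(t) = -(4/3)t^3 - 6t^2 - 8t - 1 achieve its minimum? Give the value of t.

The derivative is -4t^2 - 12t - 8, which vanishes at t = -2 and t = -1.
Compare values at every candidate in [-4, 1]: P(-4) = 61/3, P(-2) = 5/3, P(-1) = 7/3, P(1) = -49/3.
Hence the absolute minimum is -49/3 at t = 1.

1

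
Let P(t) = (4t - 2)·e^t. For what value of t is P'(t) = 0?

-1/2

By the product rule, P'(t) = (4t + 2)·e^t. Since e^t > 0, the only critical point is t = -1/2.
P''(-1/2) has the same sign as 4 > 0, so this is a local minimum.
P(-1/2) = (-4)·e^(-1/2) ≈ -2.4261.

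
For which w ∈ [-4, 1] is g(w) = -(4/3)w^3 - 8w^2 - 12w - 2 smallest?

1

Differentiating, g'(w) = -4w^2 - 16w - 12; which vanishes at w = -3 and w = -1.
Evaluating at the critical points and endpoints: g(-4) = 10/3; g(-3) = -2; g(-1) = 10/3; g(1) = -70/3.
So the minimum is g(1) = -70/3.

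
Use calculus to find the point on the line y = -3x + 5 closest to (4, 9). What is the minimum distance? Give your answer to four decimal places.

5.0596

Minimize D(x)^2 = (x - 4)^2 + (-3x - 4)^2.
d/dx[D^2] = 2(x - 4) + 2·(-3)·(-3x - 4) = 0 ⇒ x = -4/5.
Then y = 37/5 and the distance is √(128/5) ≈ 5.0596.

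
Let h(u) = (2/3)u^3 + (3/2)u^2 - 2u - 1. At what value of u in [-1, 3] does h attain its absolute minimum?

1/2

Differentiating, h'(u) = 2u^2 + 3u - 2; whose only zero in [-1, 3] is u = 1/2.
Evaluating at the critical points and endpoints: h(-1) = 11/6,  h(1/2) = -37/24,  h(3) = 49/2.
So the minimum is h(1/2) = -37/24.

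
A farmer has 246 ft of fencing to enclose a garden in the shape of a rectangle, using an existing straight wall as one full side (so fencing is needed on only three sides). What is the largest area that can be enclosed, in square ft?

Let the sides perpendicular to the wall have length x and the parallel side y, so 2x + y = 246 and the area is A = xy = x(246 − 2x).
A'(x) = 246 − 4x = 0 gives x = 123/2, and A''(x) = −4 < 0 confirms a maximum.
Then y = 246 − 2·123/2 = 123 and A = 15129/2.

15129/2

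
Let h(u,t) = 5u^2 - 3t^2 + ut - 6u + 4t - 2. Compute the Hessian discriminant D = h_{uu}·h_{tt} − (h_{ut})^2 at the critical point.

-61

∂h/∂u = 10u + t - 6 = 0 and ∂h/∂t = u - 6t + 4 = 0, so (u, t) = (32/61, 46/61).
The Hessian has h_{uu} = 10, h_{tt} = -6, h_{ut} = 1, giving D = -61 < 0, so the point is a saddle point.
D = (10)·(-6) − (1)^2 = -61.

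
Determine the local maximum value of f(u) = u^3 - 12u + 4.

Critical points: f'(u) = 3u^2 - 12 vanishes at u = -2, 2.
Second-derivative test with f''(u) = 6u: f''(-2) = -12 < 0 ⇒ local maximum; f''(2) = 12 > 0 ⇒ local minimum.
So the local maximum value is f(-2) = 20.

20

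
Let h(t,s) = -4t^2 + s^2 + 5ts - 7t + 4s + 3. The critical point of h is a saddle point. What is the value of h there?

248/41

∂h/∂t = -8t + 5s - 7 = 0 and ∂h/∂s = 5t + 2s + 4 = 0, so (t, s) = (-34/41, 3/41).
The Hessian has h_{tt} = -8, h_{ss} = 2, h_{ts} = 5, giving D = -41 < 0, so the point is a saddle point.
h(-34/41, 3/41) = 248/41.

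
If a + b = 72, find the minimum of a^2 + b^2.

With a + b = 72, a^2 + b^2 = a^2 + (72 − a)^2.
The derivative 2a − 2(72 − a) = 4a − 144 vanishes at a = 36; second derivative 4 > 0, a minimum.
The minimum is 2·(36)^2 = 2592.

2592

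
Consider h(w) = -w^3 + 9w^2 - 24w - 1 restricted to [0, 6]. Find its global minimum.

The derivative is -3w^2 + 18w - 24, which vanishes at w = 2 and w = 4.
Compare values at every candidate in [0, 6]: h(0) = -1, h(2) = -21, h(4) = -17, h(6) = -37.
Hence the absolute minimum is -37 at w = 6.

-37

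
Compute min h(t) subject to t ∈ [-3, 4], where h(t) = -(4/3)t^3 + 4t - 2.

The derivative is -4t^2 + 4, which vanishes at t = -1 and t = 1.
Compare values at every candidate in [-3, 4]: h(-3) = 22; h(-1) = -14/3; h(1) = 2/3; h(4) = -214/3.
So the minimum is h(4) = -214/3.

-214/3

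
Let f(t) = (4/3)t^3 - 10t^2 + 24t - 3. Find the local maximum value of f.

47/3

f'(t) = 4t^2 - 20t + 24 = 0 at t = 2, 3.
Second-derivative test with f''(t) = 8t - 20: f''(2) = -4 < 0 ⇒ local maximum; f''(3) = 4 > 0 ⇒ local minimum.
So the local maximum value is f(2) = 47/3.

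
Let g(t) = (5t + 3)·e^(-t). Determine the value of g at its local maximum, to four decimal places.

3.3516

By the product rule, g'(t) = (-5t + 2)·e^(-t). Since e^(-t) > 0, the only critical point is t = 2/5.
g''(2/5) has the same sign as -5 < 0, so this is a local maximum.
g(2/5) = (5)·e^(-2/5) ≈ 3.3516.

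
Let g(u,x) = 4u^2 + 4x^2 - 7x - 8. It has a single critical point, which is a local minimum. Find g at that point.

-177/16

∂g/∂u = 8u = 0 and ∂g/∂x = 8x - 7 = 0, so (u, x) = (0, 7/8).
The Hessian has g_{uu} = 8, g_{xx} = 8, g_{ux} = 0, giving D = 64 > 0 with g_{uu} > 0, so the point is a local minimum.
g(0, 7/8) = -177/16.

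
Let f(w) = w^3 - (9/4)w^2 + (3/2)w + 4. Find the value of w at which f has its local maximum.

1/2

f'(w) = 3w^2 - (9/2)w + 3/2 = 0 at w = 1/2, 1.
Second-derivative test with f''(w) = 6w - 9/2: f''(1/2) = -3/2 < 0 ⇒ local maximum; f''(1) = 3/2 > 0 ⇒ local minimum.
So the local maximum value is f(1/2) = 69/16.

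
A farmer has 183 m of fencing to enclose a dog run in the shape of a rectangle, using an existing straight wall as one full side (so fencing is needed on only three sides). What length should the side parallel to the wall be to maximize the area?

Let the sides perpendicular to the wall have length x and the parallel side y, so 2x + y = 183 and the area is A = xy = x(183 − 2x).
A'(x) = 183 − 4x = 0 gives x = 183/4, and A''(x) = −4 < 0 confirms a maximum.
Then y = 183 − 2·183/4 = 183/2 and A = 33489/8.

183/2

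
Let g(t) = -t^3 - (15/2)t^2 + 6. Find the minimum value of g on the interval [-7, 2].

The derivative is -3t^2 - 15t, which vanishes at t = -5 and t = 0.
Candidates: g(-7) = -37/2, g(-5) = -113/2, g(0) = 6, g(2) = -32.
So the minimum is g(-5) = -113/2.

-113/2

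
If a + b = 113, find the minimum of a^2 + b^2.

12769/2

With a + b = 113, a^2 + b^2 = a^2 + (113 − a)^2.
The derivative 2a − 2(113 − a) = 4a − 226 vanishes at a = 113/2; second derivative 4 > 0, a minimum.
The minimum is 2·(113/2)^2 = 12769/2.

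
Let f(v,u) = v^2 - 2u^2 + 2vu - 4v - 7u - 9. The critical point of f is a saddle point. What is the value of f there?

∂f/∂v = 2v + 2u - 4 = 0 and ∂f/∂u = 2v - 4u - 7 = 0, so (v, u) = (5/2, -1/2).
The Hessian has f_{vv} = 2, f_{uu} = -4, f_{vu} = 2, giving D = -12 < 0, so the point is a saddle point.
f(5/2, -1/2) = -49/4.

-49/4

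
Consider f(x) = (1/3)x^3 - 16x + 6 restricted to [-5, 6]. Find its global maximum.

Differentiating, f'(x) = x^2 - 16; which vanishes at x = -4 and x = 4.
Candidates: f(-5) = 133/3,  f(-4) = 146/3,  f(4) = -110/3,  f(6) = -18.
So the maximum is f(-4) = 146/3.

146/3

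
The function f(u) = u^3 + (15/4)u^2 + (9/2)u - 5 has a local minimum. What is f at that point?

Critical points: f'(u) = 3u^2 + (15/2)u + 9/2 vanishes at u = -3/2, -1.
Since f''(u) = 6u + 15/2, we get f''(-3/2) = -3/2 < 0 ⇒ local maximum; f''(-1) = 3/2 > 0 ⇒ local minimum.
The local minimum is f(-1) = -27/4.

-27/4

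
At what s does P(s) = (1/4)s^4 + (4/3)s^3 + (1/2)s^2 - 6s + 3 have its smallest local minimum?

1

P'(s) = s^3 + 4s^2 + s - 6 = 0 at s = -3, -2, 1.
Since P''(s) = 3s^2 + 8s + 1, we get P''(-3) = 4 > 0 ⇒ local minimum; P''(-2) = -3 < 0 ⇒ local maximum; P''(1) = 12 > 0 ⇒ local minimum.
So the smallest local minimum value is P(1) = -11/12.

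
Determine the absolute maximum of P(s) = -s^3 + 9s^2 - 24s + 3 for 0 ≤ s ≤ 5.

3

The derivative is -3s^2 + 18s - 24, which vanishes at s = 2 and s = 4.
Evaluating at the critical points and endpoints: P(0) = 3, P(2) = -17, P(4) = -13, P(5) = -17.
Hence the absolute maximum is 3 at s = 0.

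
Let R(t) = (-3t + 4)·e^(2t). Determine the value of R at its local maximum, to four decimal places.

Differentiating with the product rule gives R'(t) = (-6t + 5)·e^(2t). Since e^(2t) > 0, the only critical point is t = 5/6.
R''(5/6) has the same sign as -6 < 0, so this is a local maximum.
R(5/6) = (3/2)·e^(5/3) ≈ 7.9417.

7.9417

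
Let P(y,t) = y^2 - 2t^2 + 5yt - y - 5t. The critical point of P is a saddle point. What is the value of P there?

-2/33

∂P/∂y = 2y + 5t - 1 = 0 and ∂P/∂t = 5y - 4t - 5 = 0, so (y, t) = (29/33, -5/33).
The Hessian has P_{yy} = 2, P_{tt} = -4, P_{yt} = 5, giving D = -33 < 0, so the point is a saddle point.
P(29/33, -5/33) = -2/33.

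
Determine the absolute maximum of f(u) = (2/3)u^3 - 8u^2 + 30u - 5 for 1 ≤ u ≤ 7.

Differentiating, f'(u) = 2u^2 - 16u + 30; which vanishes at u = 3 and u = 5.
Compare values at every candidate in [1, 7]: f(1) = 53/3,  f(3) = 31,  f(5) = 85/3,  f(7) = 125/3.
The maximum over the interval is 125/3, attained at u = 7.

125/3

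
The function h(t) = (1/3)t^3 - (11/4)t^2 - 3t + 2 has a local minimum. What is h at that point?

h'(t) = t^2 - (11/2)t - 3. Setting h'(t) = 0 gives t ∈ {-1/2, 6}.
Second-derivative test with h''(t) = 2t - 11/2: h''(-1/2) = -13/2 < 0 ⇒ local maximum; h''(6) = 13/2 > 0 ⇒ local minimum.
The local minimum is h(6) = -43.

-43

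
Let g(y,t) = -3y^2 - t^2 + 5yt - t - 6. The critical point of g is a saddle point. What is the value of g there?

∂g/∂y = -6y + 5t = 0 and ∂g/∂t = 5y - 2t - 1 = 0, so (y, t) = (5/13, 6/13).
The Hessian has g_{yy} = -6, g_{tt} = -2, g_{yt} = 5, giving D = -13 < 0, so the point is a saddle point.
g(5/13, 6/13) = -81/13.

-81/13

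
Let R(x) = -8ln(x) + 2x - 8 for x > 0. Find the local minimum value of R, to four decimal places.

-11.0904

R'(x) = -8/x + 2 = 0 gives x = 4.
R''(x) = 8/x², which is positive for x > 0, so this is a local minimum.
R(4) = -8·ln(4) + 8 - 8 ≈ -11.0904.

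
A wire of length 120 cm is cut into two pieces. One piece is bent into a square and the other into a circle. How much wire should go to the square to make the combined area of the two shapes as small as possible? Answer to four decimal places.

67.2119

Let x be the length used for the square. Square side x/4; circle radius (120−x)/(2π).
A(x) = (x/4)² + π·((120−x)/(2π))² = x²/16 + (120−x)²/(4π) for 0 ≤ x ≤ 120. A'(x) = x/8 − (120−x)/(2π) = 0 gives x = 4·120/(π+4) ≈ 67.2119.
A'' = 1/8 + 1/(2π) > 0, so this gives the minimum combined area; x ≈ 67.2119 cm to the square.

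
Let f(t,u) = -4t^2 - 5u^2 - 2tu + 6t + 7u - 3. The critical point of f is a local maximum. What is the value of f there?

16/19

∂f/∂t = -8t - 2u + 6 = 0 and ∂f/∂u = -2t - 10u + 7 = 0, so (t, u) = (23/38, 11/19).
The Hessian has f_{tt} = -8, f_{uu} = -10, f_{tu} = -2, giving D = 76 > 0 with f_{tt} < 0, so the point is a local maximum.
f(23/38, 11/19) = 16/19.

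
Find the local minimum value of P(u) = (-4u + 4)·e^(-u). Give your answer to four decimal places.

-0.5413

Differentiating with the product rule gives P'(u) = (4u - 8)·e^(-u). Since e^(-u) > 0, the only critical point is u = 2.
P''(2) has the same sign as 4 > 0, so this is a local minimum.
P(2) = (-4)·e^(-2) ≈ -0.5413.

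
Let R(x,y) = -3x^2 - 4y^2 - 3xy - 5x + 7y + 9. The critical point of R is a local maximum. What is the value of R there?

703/39

∂R/∂x = -6x - 3y - 5 = 0 and ∂R/∂y = -3x - 8y + 7 = 0, so (x, y) = (-61/39, 19/13).
The Hessian has R_{xx} = -6, R_{yy} = -8, R_{xy} = -3, giving D = 39 > 0 with R_{xx} < 0, so the point is a local maximum.
R(-61/39, 19/13) = 703/39.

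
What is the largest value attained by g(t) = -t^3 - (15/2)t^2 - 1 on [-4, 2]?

-1

The derivative is -3t^2 - 15t, whose only zero in [-4, 2] is t = 0.
Candidates: g(-4) = -57; g(0) = -1; g(2) = -39.
So the maximum is g(0) = -1.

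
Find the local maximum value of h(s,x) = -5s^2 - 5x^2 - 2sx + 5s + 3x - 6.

∂h/∂s = -10s - 2x + 5 = 0 and ∂h/∂x = -2s - 10x + 3 = 0, so (s, x) = (11/24, 5/24).
The Hessian has h_{ss} = -10, h_{xx} = -10, h_{sx} = -2, giving D = 96 > 0 with h_{ss} < 0, so the point is a local maximum.
h(11/24, 5/24) = -109/24.

-109/24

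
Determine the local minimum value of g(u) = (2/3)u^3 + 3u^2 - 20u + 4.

-56/3

g'(u) = 2u^2 + 6u - 20 = 0 at u = -5, 2.
g''(u) = 4u + 6. g''(-5) = -14 < 0 ⇒ local maximum; g''(2) = 14 > 0 ⇒ local minimum.
The local minimum is g(2) = -56/3.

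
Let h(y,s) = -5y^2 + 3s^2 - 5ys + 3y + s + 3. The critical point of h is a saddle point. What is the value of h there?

∂h/∂y = -10y - 5s + 3 = 0 and ∂h/∂s = -5y + 6s + 1 = 0, so (y, s) = (23/85, 1/17).
The Hessian has h_{yy} = -10, h_{ss} = 6, h_{ys} = -5, giving D = -85 < 0, so the point is a saddle point.
h(23/85, 1/17) = 292/85.

292/85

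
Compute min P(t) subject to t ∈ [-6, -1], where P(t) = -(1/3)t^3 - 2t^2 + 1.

P'(t) = -t^2 - 4t, whose only zero in [-6, -1] is t = -4.
Compare values at every candidate in [-6, -1]: P(-6) = 1; P(-4) = -29/3; P(-1) = -2/3.
So the minimum is P(-4) = -29/3.

-29/3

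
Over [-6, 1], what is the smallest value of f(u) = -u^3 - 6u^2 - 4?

Differentiating, f'(u) = -3u^2 - 12u; which vanishes at u = -4 and u = 0.
Candidates: f(-6) = -4, f(-4) = -36, f(0) = -4, f(1) = -11.
Hence the absolute minimum is -36 at u = -4.

-36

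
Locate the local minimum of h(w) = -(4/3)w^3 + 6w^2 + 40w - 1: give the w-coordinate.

-2

Critical points: h'(w) = -4w^2 + 12w + 40 vanishes at w = -2, 5.
Since h''(w) = -8w + 12, we get h''(-2) = 28 > 0 ⇒ local minimum; h''(5) = -28 < 0 ⇒ local maximum.
Thus h has its local minimum at w = -2, with value -139/3.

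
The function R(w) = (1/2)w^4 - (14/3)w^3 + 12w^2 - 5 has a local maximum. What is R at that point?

35/2

R'(w) = 2w^3 - 14w^2 + 24w = 0 at w = 0, 3, 4.
Second-derivative test with R''(w) = 6w^2 - 28w + 24: R''(0) = 24 > 0 ⇒ local minimum; R''(3) = -6 < 0 ⇒ local maximum; R''(4) = 8 > 0 ⇒ local minimum.
Thus R has its local maximum at w = 3, with value 35/2.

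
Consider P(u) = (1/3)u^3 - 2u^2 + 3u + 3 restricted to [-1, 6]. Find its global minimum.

P'(u) = u^2 - 4u + 3, which vanishes at u = 1 and u = 3.
Compare values at every candidate in [-1, 6]: P(-1) = -7/3, P(1) = 13/3, P(3) = 3, P(6) = 21.
The minimum over the interval is -7/3, attained at u = -1.

-7/3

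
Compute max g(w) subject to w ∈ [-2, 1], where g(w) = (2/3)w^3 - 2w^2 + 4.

4

The derivative is 2w^2 - 4w, whose only zero in [-2, 1] is w = 0.
Evaluating at the critical points and endpoints: g(-2) = -28/3; g(0) = 4; g(1) = 8/3.
The maximum over the interval is 4, attained at w = 0.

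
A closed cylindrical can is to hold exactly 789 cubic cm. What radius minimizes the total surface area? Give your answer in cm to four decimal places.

With radius r and height h, πr²h = 789 so h = 789/(πr²), and S(r) = 2πr² + 2πrh = 2πr² + 2·789/r.
S'(r) = 4πr − 2·789/r² = 0 ⇒ r³ = 789/(2π), so r ≈ 5.0076 and h = 2r ≈ 10.0153.
S''(r) = 4π + 4·789/r³ > 0, so this is the minimum; S ≈ 472.6785.

5.0076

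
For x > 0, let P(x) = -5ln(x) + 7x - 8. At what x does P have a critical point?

5/7

P'(x) = -5/x + 7 = 0 gives x = 5/7.
P''(x) = 5/x², which is positive for x > 0, so this is a local minimum.
P(5/7) = -5·ln(5/7) + 5 - 8 ≈ -1.3176.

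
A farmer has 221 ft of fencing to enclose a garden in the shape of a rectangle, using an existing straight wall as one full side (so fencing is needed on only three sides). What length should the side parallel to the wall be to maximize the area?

221/2

Let the sides perpendicular to the wall have length x and the parallel side y, so 2x + y = 221 and the area is A = xy = x(221 − 2x).
A'(x) = 221 − 4x = 0 gives x = 221/4, and A''(x) = −4 < 0 confirms a maximum.
Then y = 221 − 2·221/4 = 221/2 and A = 48841/8.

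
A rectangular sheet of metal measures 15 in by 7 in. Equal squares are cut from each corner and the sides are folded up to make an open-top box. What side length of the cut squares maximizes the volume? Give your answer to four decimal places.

With cut size x, the volume is V(x) = x(15 − 2x)(7 − 2x) for 0 < x < 3.5.
V'(x) = 12x^2 − 88x + 105. Setting V'(x) = 0 gives x ≈ 1.5000 (the root in (0, 3.5)).
V''(x) = 24x − 88 is negative there, so this is the maximum; V ≈ 72.0000.

1.5000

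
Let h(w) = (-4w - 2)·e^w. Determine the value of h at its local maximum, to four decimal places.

0.8925

h'(w) = (-4)·e^w + (-4w - 2)·1·e^w = (-4w - 6)·e^w. Since e^w > 0, the only critical point is w = -3/2.
h''(-3/2) has the same sign as -4 < 0, so this is a local maximum.
h(-3/2) = (4)·e^(-3/2) ≈ 0.8925.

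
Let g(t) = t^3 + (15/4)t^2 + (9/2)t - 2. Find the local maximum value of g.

Critical points: g'(t) = 3t^2 + (15/2)t + 9/2 vanishes at t = -3/2, -1.
Since g''(t) = 6t + 15/2, we get g''(-3/2) = -3/2 < 0 ⇒ local maximum; g''(-1) = 3/2 > 0 ⇒ local minimum.
The local maximum is g(-3/2) = -59/16.

-59/16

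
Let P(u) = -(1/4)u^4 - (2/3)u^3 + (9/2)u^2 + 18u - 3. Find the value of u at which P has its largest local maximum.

3

P'(u) = -u^3 - 2u^2 + 9u + 18. Setting P'(u) = 0 gives u ∈ {-3, -2, 3}.
Second-derivative test with P''(u) = -3u^2 - 4u + 9: P''(-3) = -6 < 0 ⇒ local maximum; P''(-2) = 5 > 0 ⇒ local minimum; P''(3) = -30 < 0 ⇒ local maximum.
So the largest local maximum value is P(3) = 213/4.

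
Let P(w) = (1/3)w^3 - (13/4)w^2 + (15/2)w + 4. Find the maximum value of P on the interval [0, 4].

P'(w) = w^2 - (13/2)w + 15/2, whose only zero in [0, 4] is w = 3/2.
Candidates: P(0) = 4,  P(3/2) = 145/16,  P(4) = 10/3.
Hence the absolute maximum is 145/16 at w = 3/2.

145/16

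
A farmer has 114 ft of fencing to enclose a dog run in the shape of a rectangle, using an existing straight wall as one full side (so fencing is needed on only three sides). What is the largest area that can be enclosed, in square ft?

Let the sides perpendicular to the wall have length x and the parallel side y, so 2x + y = 114 and the area is A = xy = x(114 − 2x).
A'(x) = 114 − 4x = 0 gives x = 57/2, and A''(x) = −4 < 0 confirms a maximum.
Then y = 114 − 2·57/2 = 57 and A = 3249/2.

3249/2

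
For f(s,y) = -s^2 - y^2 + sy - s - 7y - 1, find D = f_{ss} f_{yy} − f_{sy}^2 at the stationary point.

3

∂f/∂s = -2s + y - 1 = 0 and ∂f/∂y = s - 2y - 7 = 0, so (s, y) = (-3, -5).
The Hessian has f_{ss} = -2, f_{yy} = -2, f_{sy} = 1, giving D = 3 > 0 with f_{ss} < 0, so the point is a local maximum.
D = (-2)·(-2) − (1)^2 = 3.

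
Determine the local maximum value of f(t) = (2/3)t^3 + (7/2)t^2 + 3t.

9/2

f'(t) = 2t^2 + 7t + 3. Setting f'(t) = 0 gives t ∈ {-3, -1/2}.
Second-derivative test with f''(t) = 4t + 7: f''(-3) = -5 < 0 ⇒ local maximum; f''(-1/2) = 5 > 0 ⇒ local minimum.
Thus f has its local maximum at t = -3, with value 9/2.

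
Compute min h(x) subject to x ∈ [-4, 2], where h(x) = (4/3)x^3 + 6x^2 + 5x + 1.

The derivative is 4x^2 + 12x + 5, which vanishes at x = -5/2 and x = -1/2.
Evaluating at the critical points and endpoints: h(-4) = -25/3,  h(-5/2) = 31/6,  h(-1/2) = -1/6,  h(2) = 137/3.
The minimum over the interval is -25/3, attained at x = -4.

-25/3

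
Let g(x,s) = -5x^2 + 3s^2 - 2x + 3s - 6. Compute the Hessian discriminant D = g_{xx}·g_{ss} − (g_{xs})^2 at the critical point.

-60

∂g/∂x = -10x - 2 = 0 and ∂g/∂s = 6s + 3 = 0, so (x, s) = (-1/5, -1/2).
The Hessian has g_{xx} = -10, g_{ss} = 6, g_{xs} = 0, giving D = -60 < 0, so the point is a saddle point.
D = (-10)·(6) − (0)^2 = -60.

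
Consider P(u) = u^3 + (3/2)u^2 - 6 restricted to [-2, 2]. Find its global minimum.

P'(u) = 3u^2 + 3u, which vanishes at u = -1 and u = 0.
Evaluating at the critical points and endpoints: P(-2) = -8; P(-1) = -11/2; P(0) = -6; P(2) = 8.
So the minimum is P(-2) = -8.

-8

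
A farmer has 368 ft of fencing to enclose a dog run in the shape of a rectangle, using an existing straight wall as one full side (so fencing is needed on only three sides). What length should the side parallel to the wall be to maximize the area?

184

Let the sides perpendicular to the wall have length x and the parallel side y, so 2x + y = 368 and the area is A = xy = x(368 − 2x).
A'(x) = 368 − 4x = 0 gives x = 92, and A''(x) = −4 < 0 confirms a maximum.
Then y = 368 − 2·92 = 184 and A = 16928.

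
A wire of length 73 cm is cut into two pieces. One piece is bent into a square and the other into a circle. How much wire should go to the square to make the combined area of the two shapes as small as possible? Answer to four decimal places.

Let x be the length used for the square. Square side x/4; circle radius (73−x)/(2π).
A(x) = (x/4)² + π·((73−x)/(2π))² = x²/16 + (73−x)²/(4π) for 0 ≤ x ≤ 73. A'(x) = x/8 − (73−x)/(2π) = 0 gives x = 4·73/(π+4) ≈ 40.8872.
A'' = 1/8 + 1/(2π) > 0, so this gives the minimum combined area; x ≈ 40.8872 cm to the square.

40.8872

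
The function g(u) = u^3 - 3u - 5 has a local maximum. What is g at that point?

-3

g'(u) = 3u^2 - 3. Setting g'(u) = 0 gives u ∈ {-1, 1}.
g''(u) = 6u. g''(-1) = -6 < 0 ⇒ local maximum; g''(1) = 6 > 0 ⇒ local minimum.
The local maximum is g(-1) = -3.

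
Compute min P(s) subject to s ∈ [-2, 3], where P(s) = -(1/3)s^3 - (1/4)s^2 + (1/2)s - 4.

-55/4

The derivative is -s^2 - (1/2)s + 1/2, which vanishes at s = -1 and s = 1/2.
Compare values at every candidate in [-2, 3]: P(-2) = -10/3; P(-1) = -53/12; P(1/2) = -185/48; P(3) = -55/4.
The minimum over the interval is -55/4, attained at s = 3.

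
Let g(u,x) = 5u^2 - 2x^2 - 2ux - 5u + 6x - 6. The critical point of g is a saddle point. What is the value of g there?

∂g/∂u = 10u - 2x - 5 = 0 and ∂g/∂x = -2u - 4x + 6 = 0, so (u, x) = (8/11, 25/22).
The Hessian has g_{uu} = 10, g_{xx} = -4, g_{ux} = -2, giving D = -44 < 0, so the point is a saddle point.
g(8/11, 25/22) = -97/22.

-97/22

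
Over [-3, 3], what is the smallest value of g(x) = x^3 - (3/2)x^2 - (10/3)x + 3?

g'(x) = 3x^2 - 3x - 10/3, which vanishes at x = -2/3 and x = 5/3.
Evaluating at the critical points and endpoints: g(-3) = -55/2, g(-2/3) = 115/27, g(5/3) = -113/54, g(3) = 13/2.
So the minimum is g(-3) = -55/2.

-55/2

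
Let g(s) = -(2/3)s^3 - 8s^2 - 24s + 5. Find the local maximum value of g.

79/3

g'(s) = -2s^2 - 16s - 24. Setting g'(s) = 0 gives s ∈ {-6, -2}.
Since g''(s) = -4s - 16, we get g''(-6) = 8 > 0 ⇒ local minimum; g''(-2) = -8 < 0 ⇒ local maximum.
Thus g has its local maximum at s = -2, with value 79/3.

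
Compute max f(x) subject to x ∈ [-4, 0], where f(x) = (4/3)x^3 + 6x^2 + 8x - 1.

-1

Differentiating, f'(x) = 4x^2 + 12x + 8; which vanishes at x = -2 and x = -1.
Candidates: f(-4) = -67/3,  f(-2) = -11/3,  f(-1) = -13/3,  f(0) = -1.
Hence the absolute maximum is -1 at x = 0.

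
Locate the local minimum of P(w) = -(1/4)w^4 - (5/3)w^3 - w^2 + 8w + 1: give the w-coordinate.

P'(w) = -w^3 - 5w^2 - 2w + 8. Setting P'(w) = 0 gives w ∈ {-4, -2, 1}.
Since P''(w) = -3w^2 - 10w - 2, we get P''(-4) = -10 < 0 ⇒ local maximum; P''(-2) = 6 > 0 ⇒ local minimum; P''(1) = -15 < 0 ⇒ local maximum.
So the local minimum value is P(-2) = -29/3.

-2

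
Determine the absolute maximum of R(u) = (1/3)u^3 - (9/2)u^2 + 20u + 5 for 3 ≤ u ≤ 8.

143/3

The derivative is u^2 - 9u + 20, which vanishes at u = 4 and u = 5.
Candidates: R(3) = 67/2; R(4) = 103/3; R(5) = 205/6; R(8) = 143/3.
So the maximum is R(8) = 143/3.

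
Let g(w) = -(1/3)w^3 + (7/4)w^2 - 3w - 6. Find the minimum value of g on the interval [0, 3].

The derivative is -w^2 + (7/2)w - 3, which vanishes at w = 3/2 and w = 2.
Evaluating at the critical points and endpoints: g(0) = -6,  g(3/2) = -123/16,  g(2) = -23/3,  g(3) = -33/4.
The minimum over the interval is -33/4, attained at w = 3.

-33/4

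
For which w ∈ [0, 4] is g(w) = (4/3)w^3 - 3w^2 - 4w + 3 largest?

4

g'(w) = 4w^2 - 6w - 4, whose only zero in [0, 4] is w = 2.
Evaluating at the critical points and endpoints: g(0) = 3, g(2) = -19/3, g(4) = 73/3.
So the maximum is g(4) = 73/3.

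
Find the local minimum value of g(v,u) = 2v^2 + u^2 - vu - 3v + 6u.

-9

∂g/∂v = 4v - u - 3 = 0 and ∂g/∂u = -v + 2u + 6 = 0, so (v, u) = (0, -3).
The Hessian has g_{vv} = 4, g_{uu} = 2, g_{vu} = -1, giving D = 7 > 0 with g_{vv} > 0, so the point is a local minimum.
g(0, -3) = -9.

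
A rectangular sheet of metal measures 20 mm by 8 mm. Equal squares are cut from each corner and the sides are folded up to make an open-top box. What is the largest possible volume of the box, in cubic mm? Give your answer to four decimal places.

129.9415

With cut size x, the volume is V(x) = x(20 − 2x)(8 − 2x) for 0 < x < 4.
V'(x) = 12x^2 − 112x + 160. Setting V'(x) = 0 gives x ≈ 1.7607 (the root in (0, 4)).
V''(x) = 24x − 112 is negative there, so this is the maximum; V ≈ 129.9415.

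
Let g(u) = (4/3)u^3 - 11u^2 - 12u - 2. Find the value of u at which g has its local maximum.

g'(u) = 4u^2 - 22u - 12. Setting g'(u) = 0 gives u ∈ {-1/2, 6}.
Since g''(u) = 8u - 22, we get g''(-1/2) = -26 < 0 ⇒ local maximum; g''(6) = 26 > 0 ⇒ local minimum.
The local maximum is g(-1/2) = 13/12.

-1/2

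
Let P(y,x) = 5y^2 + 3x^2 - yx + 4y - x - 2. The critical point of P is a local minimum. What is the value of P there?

∂P/∂y = 10y - x + 4 = 0 and ∂P/∂x = -y + 6x - 1 = 0, so (y, x) = (-23/59, 6/59).
The Hessian has P_{yy} = 10, P_{xx} = 6, P_{yx} = -1, giving D = 59 > 0 with P_{yy} > 0, so the point is a local minimum.
P(-23/59, 6/59) = -167/59.

-167/59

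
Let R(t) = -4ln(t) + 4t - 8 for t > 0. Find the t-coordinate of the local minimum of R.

1

R'(t) = -4/t + 4 = 0 gives t = 1.
R''(t) = 4/t², which is positive for t > 0, so this is a local minimum.
R(1) = -4·ln(1) + 4 - 8 ≈ -4.0000.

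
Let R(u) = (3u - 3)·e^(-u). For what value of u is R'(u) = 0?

R'(u) = 3·e^(-u) + (3u - 3)·(-1)·e^(-u) = (-3u + 6)·e^(-u). Since e^(-u) > 0, the only critical point is u = 2.
R''(2) has the same sign as -3 < 0, so this is a local maximum.
R(2) = (3)·e^(-2) ≈ 0.4060.

2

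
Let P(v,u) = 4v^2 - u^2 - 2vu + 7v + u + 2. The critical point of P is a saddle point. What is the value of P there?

∂P/∂v = 8v - 2u + 7 = 0 and ∂P/∂u = -2v - 2u + 1 = 0, so (v, u) = (-3/5, 11/10).
The Hessian has P_{vv} = 8, P_{uu} = -2, P_{vu} = -2, giving D = -20 < 0, so the point is a saddle point.
P(-3/5, 11/10) = 9/20.

9/20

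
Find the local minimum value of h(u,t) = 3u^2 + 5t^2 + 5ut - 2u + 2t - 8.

-332/35

∂h/∂u = 6u + 5t - 2 = 0 and ∂h/∂t = 5u + 10t + 2 = 0, so (u, t) = (6/7, -22/35).
The Hessian has h_{uu} = 6, h_{tt} = 10, h_{ut} = 5, giving D = 35 > 0 with h_{uu} > 0, so the point is a local minimum.
h(6/7, -22/35) = -332/35.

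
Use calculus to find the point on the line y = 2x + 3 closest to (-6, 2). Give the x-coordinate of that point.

-8/5

Minimize D(x)^2 = (x + 6)^2 + (2x + 1)^2.
d/dx[D^2] = 2(x + 6) + 2·2·(2x + 1) = 0 ⇒ x = -8/5.
Then y = -1/5 and the distance is √(121/5) ≈ 4.9193.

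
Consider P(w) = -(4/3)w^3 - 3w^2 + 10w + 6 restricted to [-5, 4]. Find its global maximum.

143/3

P'(w) = -4w^2 - 6w + 10, which vanishes at w = -5/2 and w = 1.
Compare values at every candidate in [-5, 4]: P(-5) = 143/3; P(-5/2) = -203/12; P(1) = 35/3; P(4) = -262/3.
The maximum over the interval is 143/3, attained at w = -5.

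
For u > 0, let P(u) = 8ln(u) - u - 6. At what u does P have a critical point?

P'(u) = 8/u − 1 = 0 gives u = 8.
P''(u) = -8/u², which is negative for u > 0, so this is a local maximum.
P(8) = 8·ln(8) - 8 - 6 ≈ 2.6355.

8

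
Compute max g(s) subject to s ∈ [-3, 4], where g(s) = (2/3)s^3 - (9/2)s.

Differentiating, g'(s) = 2s^2 - 9/2; which vanishes at s = -3/2 and s = 3/2.
Candidates: g(-3) = -9/2; g(-3/2) = 9/2; g(3/2) = -9/2; g(4) = 74/3.
So the maximum is g(4) = 74/3.

74/3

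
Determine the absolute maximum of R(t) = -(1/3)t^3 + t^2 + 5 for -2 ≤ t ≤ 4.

The derivative is -t^2 + 2t, which vanishes at t = 0 and t = 2.
Candidates: R(-2) = 35/3; R(0) = 5; R(2) = 19/3; R(4) = -1/3.
The maximum over the interval is 35/3, attained at t = -2.

35/3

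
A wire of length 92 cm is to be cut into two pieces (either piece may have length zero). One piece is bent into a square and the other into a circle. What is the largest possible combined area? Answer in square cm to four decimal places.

Let x be the length used for the square. Square side x/4; circle radius (92−x)/(2π).
A(x) = (x/4)² + π·((92−x)/(2π))² = x²/16 + (92−x)²/(4π) for 0 ≤ x ≤ 92. A'(x) = x/8 − (92−x)/(2π) = 0 gives x = 4·92/(π+4) ≈ 51.5291.
A'' > 0, so the interior critical point is a minimum; the maximum is at an endpoint. A(0) = 673.5437 and A(92) = 529.0000, so the largest area is 673.5437.

673.5437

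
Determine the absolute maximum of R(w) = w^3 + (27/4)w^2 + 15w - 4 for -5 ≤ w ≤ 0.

-4

Differentiating, R'(w) = 3w^2 + (27/2)w + 15; which vanishes at w = -5/2 and w = -2.
Compare values at every candidate in [-5, 0]: R(-5) = -141/4, R(-5/2) = -239/16, R(-2) = -15, R(0) = -4.
So the maximum is R(0) = -4.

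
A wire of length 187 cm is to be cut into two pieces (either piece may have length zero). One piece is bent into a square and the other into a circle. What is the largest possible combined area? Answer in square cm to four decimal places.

2782.7446

Let x be the length used for the square. Square side x/4; circle radius (187−x)/(2π).
A(x) = (x/4)² + π·((187−x)/(2π))² = x²/16 + (187−x)²/(4π) for 0 ≤ x ≤ 187. A'(x) = x/8 − (187−x)/(2π) = 0 gives x = 4·187/(π+4) ≈ 104.7385.
A'' > 0, so the interior critical point is a minimum; the maximum is at an endpoint. A(0) = 2782.7446 and A(187) = 2185.5625, so the largest area is 2782.7446.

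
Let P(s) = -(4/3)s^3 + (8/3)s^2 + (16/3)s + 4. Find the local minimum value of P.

P'(s) = -4s^2 + (16/3)s + 16/3 = 0 at s = -2/3, 2.
P''(s) = -8s + 16/3. P''(-2/3) = 32/3 > 0 ⇒ local minimum; P''(2) = -32/3 < 0 ⇒ local maximum.
Thus P has its local minimum at s = -2/3, with value 164/81.

164/81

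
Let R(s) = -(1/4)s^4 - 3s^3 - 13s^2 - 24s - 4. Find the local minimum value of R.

47/4

R'(s) = -s^3 - 9s^2 - 26s - 24 = 0 at s = -4, -3, -2.
Second-derivative test with R''(s) = -3s^2 - 18s - 26: R''(-4) = -2 < 0 ⇒ local maximum; R''(-3) = 1 > 0 ⇒ local minimum; R''(-2) = -2 < 0 ⇒ local maximum.
The local minimum is R(-3) = 47/4.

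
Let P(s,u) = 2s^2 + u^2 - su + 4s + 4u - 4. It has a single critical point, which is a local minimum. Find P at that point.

∂P/∂s = 4s - u + 4 = 0 and ∂P/∂u = -s + 2u + 4 = 0, so (s, u) = (-12/7, -20/7).
The Hessian has P_{ss} = 4, P_{uu} = 2, P_{su} = -1, giving D = 7 > 0 with P_{ss} > 0, so the point is a local minimum.
P(-12/7, -20/7) = -92/7.

-92/7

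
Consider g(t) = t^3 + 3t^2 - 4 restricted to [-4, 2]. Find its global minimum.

The derivative is 3t^2 + 6t, which vanishes at t = -2 and t = 0.
Candidates: g(-4) = -20; g(-2) = 0; g(0) = -4; g(2) = 16.
The minimum over the interval is -20, attained at t = -4.

-20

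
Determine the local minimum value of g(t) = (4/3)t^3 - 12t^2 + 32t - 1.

61/3

Critical points: g'(t) = 4t^2 - 24t + 32 vanishes at t = 2, 4.
g''(t) = 8t - 24. g''(2) = -8 < 0 ⇒ local maximum; g''(4) = 8 > 0 ⇒ local minimum.
So the local minimum value is g(4) = 61/3.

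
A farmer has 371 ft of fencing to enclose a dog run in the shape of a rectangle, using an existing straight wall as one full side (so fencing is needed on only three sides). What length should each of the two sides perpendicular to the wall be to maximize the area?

Let the sides perpendicular to the wall have length x and the parallel side y, so 2x + y = 371 and the area is A = xy = x(371 − 2x).
A'(x) = 371 − 4x = 0 gives x = 371/4, and A''(x) = −4 < 0 confirms a maximum.
Then y = 371 − 2·371/4 = 371/2 and A = 137641/8.

371/4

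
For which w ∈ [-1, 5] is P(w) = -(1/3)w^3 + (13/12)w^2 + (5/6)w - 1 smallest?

5

P'(w) = -w^2 + (13/6)w + 5/6, which vanishes at w = -1/3 and w = 5/2.
Candidates: P(-1) = -5/12,  P(-1/3) = -371/324,  P(5/2) = 127/48,  P(5) = -137/12.
So the minimum is P(5) = -137/12.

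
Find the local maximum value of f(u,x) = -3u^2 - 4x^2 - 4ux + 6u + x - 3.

27/32

∂f/∂u = -6u - 4x + 6 = 0 and ∂f/∂x = -4u - 8x + 1 = 0, so (u, x) = (11/8, -9/16).
The Hessian has f_{uu} = -6, f_{xx} = -8, f_{ux} = -4, giving D = 32 > 0 with f_{uu} < 0, so the point is a local maximum.
f(11/8, -9/16) = 27/32.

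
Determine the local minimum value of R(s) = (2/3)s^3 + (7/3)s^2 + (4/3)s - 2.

R'(s) = 2s^2 + (14/3)s + 4/3 = 0 at s = -2, -1/3.
Since R''(s) = 4s + 14/3, we get R''(-2) = -10/3 < 0 ⇒ local maximum; R''(-1/3) = 10/3 > 0 ⇒ local minimum.
Thus R has its local minimum at s = -1/3, with value -179/81.

-179/81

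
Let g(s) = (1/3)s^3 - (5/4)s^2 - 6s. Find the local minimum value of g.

g'(s) = s^2 - (5/2)s - 6. Setting g'(s) = 0 gives s ∈ {-3/2, 4}.
g''(s) = 2s - 5/2. g''(-3/2) = -11/2 < 0 ⇒ local maximum; g''(4) = 11/2 > 0 ⇒ local minimum.
The local minimum is g(4) = -68/3.

-68/3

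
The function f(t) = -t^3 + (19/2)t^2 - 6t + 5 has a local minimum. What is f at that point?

f'(t) = -3t^2 + 19t - 6. Setting f'(t) = 0 gives t ∈ {1/3, 6}.
f''(t) = -6t + 19. f''(1/3) = 17 > 0 ⇒ local minimum; f''(6) = -17 < 0 ⇒ local maximum.
The local minimum is f(1/3) = 217/54.

217/54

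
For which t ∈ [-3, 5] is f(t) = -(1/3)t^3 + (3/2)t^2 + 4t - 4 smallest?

-1

Differentiating, f'(t) = -t^2 + 3t + 4; which vanishes at t = -1 and t = 4.
Candidates: f(-3) = 13/2, f(-1) = -37/6, f(4) = 44/3, f(5) = 71/6.
Hence the absolute minimum is -37/6 at t = -1.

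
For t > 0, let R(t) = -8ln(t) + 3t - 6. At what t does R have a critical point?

8/3

R'(t) = -8/t + 3 = 0 gives t = 8/3.
R''(t) = 8/t², which is positive for t > 0, so this is a local minimum.
R(8/3) = -8·ln(8/3) + 8 - 6 ≈ -5.8466.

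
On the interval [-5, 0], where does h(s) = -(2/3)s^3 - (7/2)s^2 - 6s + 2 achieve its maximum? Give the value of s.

-5

h'(s) = -2s^2 - 7s - 6, which vanishes at s = -2 and s = -3/2.
Compare values at every candidate in [-5, 0]: h(-5) = 167/6; h(-2) = 16/3; h(-3/2) = 43/8; h(0) = 2.
Hence the absolute maximum is 167/6 at s = -5.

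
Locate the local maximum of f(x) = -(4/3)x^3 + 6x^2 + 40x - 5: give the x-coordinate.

5

f'(x) = -4x^2 + 12x + 40 = 0 at x = -2, 5.
f''(x) = -8x + 12. f''(-2) = 28 > 0 ⇒ local minimum; f''(5) = -28 < 0 ⇒ local maximum.
The local maximum is f(5) = 535/3.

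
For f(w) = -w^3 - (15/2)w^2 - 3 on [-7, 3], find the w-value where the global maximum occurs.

Differentiating, f'(w) = -3w^2 - 15w; which vanishes at w = -5 and w = 0.
Candidates: f(-7) = -55/2, f(-5) = -131/2, f(0) = -3, f(3) = -195/2.
The maximum over the interval is -3, attained at w = 0.

0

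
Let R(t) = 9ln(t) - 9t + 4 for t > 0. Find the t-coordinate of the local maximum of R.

1

R'(t) = 9/t − 9 = 0 gives t = 1.
R''(t) = -9/t², which is negative for t > 0, so this is a local maximum.
R(1) = 9·ln(1) - 9 + 4 ≈ -5.0000.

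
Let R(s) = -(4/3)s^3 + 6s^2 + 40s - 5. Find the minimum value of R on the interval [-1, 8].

R'(s) = -4s^2 + 12s + 40, whose only zero in [-1, 8] is s = 5.
Candidates: R(-1) = -113/3,  R(5) = 535/3,  R(8) = 49/3.
Hence the absolute minimum is -113/3 at s = -1.

-113/3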